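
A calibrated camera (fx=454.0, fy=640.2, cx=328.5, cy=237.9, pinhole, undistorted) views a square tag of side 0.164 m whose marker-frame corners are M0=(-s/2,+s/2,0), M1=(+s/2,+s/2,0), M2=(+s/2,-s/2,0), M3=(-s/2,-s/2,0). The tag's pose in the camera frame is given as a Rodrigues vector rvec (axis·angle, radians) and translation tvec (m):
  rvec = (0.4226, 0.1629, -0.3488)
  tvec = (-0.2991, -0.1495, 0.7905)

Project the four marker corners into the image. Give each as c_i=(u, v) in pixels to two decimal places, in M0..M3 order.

Intrinsics K: fx=454.0, fy=640.2, cx=328.5, cy=237.9
Marker side s = 0.164 m; corners in marker frame (Z=0):
  M0 = (-0.0820, +0.0820, 0)
  M1 = (+0.0820, +0.0820, 0)
  M2 = (+0.0820, -0.0820, 0)
  M3 = (-0.0820, -0.0820, 0)
rvec = (0.4226, 0.1629, -0.3488), |rvec| = θ = 0.57165 rad = 32.753°
Rodrigues: sinθ=0.54102, 1−cosθ=0.15899; R = I + sinθ·[k]× + (1−cosθ)·[k]×²:
    [+0.92790 +0.36360 +0.08246]
    [-0.29662 +0.85392 -0.42760]
    [-0.22589 +0.37231 +0.90020]
t = (-0.2991, -0.1495, 0.7905) m
M0: Pc = R·M0+t = (-0.34537, -0.05516, +0.83955); u = 454.0·(-0.34537)/0.83955 + 328.5 = 141.7351, v = 640.2·(-0.05516)/0.83955 + 237.9 = 195.8407
M1: Pc = R·M1+t = (-0.19320, -0.10380, +0.80251); u = 454.0·(-0.19320)/0.80251 + 328.5 = 219.2032, v = 640.2·(-0.10380)/0.80251 + 237.9 = 155.0925
M2: Pc = R·M2+t = (-0.25283, -0.24384, +0.74145); u = 454.0·(-0.25283)/0.74145 + 328.5 = 173.6895, v = 640.2·(-0.24384)/0.74145 + 237.9 = 27.3540
M3: Pc = R·M3+t = (-0.40500, -0.19520, +0.77849); u = 454.0·(-0.40500)/0.77849 + 328.5 = 92.3112, v = 640.2·(-0.19520)/0.77849 + 237.9 = 77.3768

c0=(141.74, 195.84) c1=(219.20, 155.09) c2=(173.69, 27.35) c3=(92.31, 77.38)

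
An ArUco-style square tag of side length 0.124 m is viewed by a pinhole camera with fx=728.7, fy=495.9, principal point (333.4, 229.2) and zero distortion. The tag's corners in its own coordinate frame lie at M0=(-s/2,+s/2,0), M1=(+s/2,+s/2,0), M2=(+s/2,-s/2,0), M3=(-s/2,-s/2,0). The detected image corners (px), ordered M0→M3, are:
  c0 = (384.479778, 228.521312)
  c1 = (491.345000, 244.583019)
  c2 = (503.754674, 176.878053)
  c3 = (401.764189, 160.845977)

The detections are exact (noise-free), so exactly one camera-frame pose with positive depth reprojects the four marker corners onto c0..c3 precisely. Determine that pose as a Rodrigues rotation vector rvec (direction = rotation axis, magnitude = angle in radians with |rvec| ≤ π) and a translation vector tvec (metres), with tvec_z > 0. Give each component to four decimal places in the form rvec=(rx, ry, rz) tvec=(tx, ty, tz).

Intrinsics K: fx=728.7, fy=495.9, cx=333.4, cy=229.2
Marker side s = 0.124 m; corners in marker frame (Z=0):
  M0 = (-0.0620, +0.0620, 0)
  M1 = (+0.0620, +0.0620, 0)
  M2 = (+0.0620, -0.0620, 0)
  M3 = (-0.0620, -0.0620, 0)
Detected image corners:
  c0 = (384.479778, 228.521312) px
  c1 = (491.345000, 244.583019) px
  c2 = (503.754674, 176.878053) px
  c3 = (401.764189, 160.845977) px
Planar DLT: solve 8×8 A·h = b for H (H[2,2]=1):
  H  [+878.64249 -282.03205 +445.77218]
  H  [+146.21598 +471.96853 +201.98313]
  H  [+0.08292 -0.36467 +1.00000]
B = K⁻¹H; ‖b₁‖=1.198543, ‖b₂‖=1.198543; λ = 2/(‖b₁‖+‖b₂‖) = 0.834346, sign → tz>0 ⇒ λ=+0.834346
r₁ = λ·B[:,0] = (+0.97437,+0.21403,+0.06918); r₂ = λ·B[:,1] = (-0.18371,+0.93471,-0.30426)
r₃ = r₁×r₂ = (-0.12979,+0.28375,+0.95007); SVD([r₁ r₂ r₃]) → R = UVᵀ:
  R  [+0.97437 -0.18371 -0.12979]
  R  [+0.21403 +0.93471 +0.28375]
  R  [+0.06918 -0.30426 +0.95007]
t = (+0.12866, -0.04579, +0.83435) m
tr R = 2.859155; θ = arccos((tr R − 1)/2) = 0.377532 rad = 21.631°
axis k = ((R−Rᵀ)₃₂, (R−Rᵀ)₁₃, (R−Rᵀ)₂₁) / (2 sinθ) = (-0.797565, -0.269879, +0.539495)
rvec = θ·k = (-0.301106, -0.101888, +0.203677)

rvec=(-0.3011, -0.1019, 0.2037) tvec=(0.1287, -0.0458, 0.8343)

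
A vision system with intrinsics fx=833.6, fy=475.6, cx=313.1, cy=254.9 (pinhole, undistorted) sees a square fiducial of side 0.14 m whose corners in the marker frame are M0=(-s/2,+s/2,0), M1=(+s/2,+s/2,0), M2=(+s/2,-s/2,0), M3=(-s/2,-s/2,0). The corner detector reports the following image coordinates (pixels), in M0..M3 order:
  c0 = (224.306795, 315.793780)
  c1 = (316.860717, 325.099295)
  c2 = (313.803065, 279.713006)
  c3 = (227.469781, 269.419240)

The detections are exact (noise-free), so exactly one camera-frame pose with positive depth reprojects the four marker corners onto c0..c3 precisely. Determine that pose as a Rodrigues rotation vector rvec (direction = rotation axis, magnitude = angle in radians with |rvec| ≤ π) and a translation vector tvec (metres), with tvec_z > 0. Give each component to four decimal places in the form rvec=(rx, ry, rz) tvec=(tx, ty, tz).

Intrinsics K: fx=833.6, fy=475.6, cx=313.1, cy=254.9
Marker side s = 0.14 m; corners in marker frame (Z=0):
  M0 = (-0.0700, +0.0700, 0)
  M1 = (+0.0700, +0.0700, 0)
  M2 = (+0.0700, -0.0700, 0)
  M3 = (-0.0700, -0.0700, 0)
Detected image corners:
  c0 = (224.306795, 315.793780) px
  c1 = (316.860717, 325.099295) px
  c2 = (313.803065, 279.713006) px
  c3 = (227.469781, 269.419240) px
Planar DLT: solve 8×8 A·h = b for H (H[2,2]=1):
  H  [+708.44984 -134.36221 +271.42472]
  H  [+147.45051 +179.90558 +296.79800]
  H  [+0.25993 -0.49662 +1.00000]
B = K⁻¹H; ‖b₁‖=0.813985, ‖b₂‖=0.813985; λ = 2/(‖b₁‖+‖b₂‖) = 1.228524, sign → tz>0 ⇒ λ=+1.228524
r₁ = λ·B[:,0] = (+0.92414,+0.20973,+0.31933); r₂ = λ·B[:,1] = (+0.03114,+0.79171,-0.61011)
r₃ = r₁×r₂ = (-0.38077,+0.57377,+0.72512); SVD([r₁ r₂ r₃]) → R = UVᵀ:
  R  [+0.92414 +0.03114 -0.38077]
  R  [+0.20973 +0.79171 +0.57377]
  R  [+0.31933 -0.61011 +0.72512]
t = (-0.06142, +0.10823, +1.22852) m
tr R = 2.440967; θ = arccos((tr R − 1)/2) = 0.766297 rad = 43.906°
axis k = ((R−Rᵀ)₃₂, (R−Rᵀ)₁₃, (R−Rᵀ)₂₁) / (2 sinθ) = (-0.853589, -0.504781, +0.128769)
rvec = θ·k = (-0.654103, -0.386812, +0.098675)

rvec=(-0.6541, -0.3868, 0.0987) tvec=(-0.0614, 0.1082, 1.2285)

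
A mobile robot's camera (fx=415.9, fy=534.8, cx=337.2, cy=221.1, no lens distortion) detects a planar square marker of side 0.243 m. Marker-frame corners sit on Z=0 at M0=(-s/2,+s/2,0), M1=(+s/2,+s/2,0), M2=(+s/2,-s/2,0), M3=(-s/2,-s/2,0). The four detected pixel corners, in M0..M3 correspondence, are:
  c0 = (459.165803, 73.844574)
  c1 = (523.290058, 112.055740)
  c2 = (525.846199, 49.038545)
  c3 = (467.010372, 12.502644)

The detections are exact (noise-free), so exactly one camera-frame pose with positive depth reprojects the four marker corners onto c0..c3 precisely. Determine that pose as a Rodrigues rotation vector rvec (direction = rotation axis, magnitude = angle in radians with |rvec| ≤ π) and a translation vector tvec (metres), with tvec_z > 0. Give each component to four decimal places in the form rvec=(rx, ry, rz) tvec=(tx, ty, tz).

rvec=(-0.4881, -0.2332, 0.3362) tvec=(0.5393, -0.4280, 1.4277)

Intrinsics K: fx=415.9, fy=534.8, cx=337.2, cy=221.1
Marker side s = 0.243 m; corners in marker frame (Z=0):
  M0 = (-0.1215, +0.1215, 0)
  M1 = (+0.1215, +0.1215, 0)
  M2 = (+0.1215, -0.1215, 0)
  M3 = (-0.1215, -0.1215, 0)
Detected image corners:
  c0 = (459.165803, 73.844574) px
  c1 = (523.290058, 112.055740) px
  c2 = (525.846199, 49.038545) px
  c3 = (467.010372, 12.502644) px
Planar DLT: solve 8×8 A·h = b for H (H[2,2]=1):
  H  [+300.42996 -192.03049 +494.29950]
  H  [+159.65387 +234.53323 +60.77435]
  H  [+0.09696 -0.34578 +1.00000]
B = K⁻¹H; ‖b₁‖=0.700431, ‖b₂‖=0.700431; λ = 2/(‖b₁‖+‖b₂‖) = 1.427691, sign → tz>0 ⇒ λ=+1.427691
r₁ = λ·B[:,0] = (+0.91907,+0.36898,+0.13843); r₂ = λ·B[:,1] = (-0.25894,+0.83020,-0.49367)
r₃ = r₁×r₂ = (-0.29708,+0.41788,+0.85856); SVD([r₁ r₂ r₃]) → R = UVᵀ:
  R  [+0.91907 -0.25894 -0.29708]
  R  [+0.36898 +0.83020 +0.41788]
  R  [+0.13843 -0.49367 +0.85856]
t = (+0.53929, -0.42800, +1.42769) m
tr R = 2.607833; θ = arccos((tr R − 1)/2) = 0.636945 rad = 36.494°
axis k = ((R−Rᵀ)₃₂, (R−Rᵀ)₁₃, (R−Rᵀ)₂₁) / (2 sinθ) = (-0.766339, -0.366137, +0.527891)
rvec = θ·k = (-0.488116, -0.233209, +0.336238)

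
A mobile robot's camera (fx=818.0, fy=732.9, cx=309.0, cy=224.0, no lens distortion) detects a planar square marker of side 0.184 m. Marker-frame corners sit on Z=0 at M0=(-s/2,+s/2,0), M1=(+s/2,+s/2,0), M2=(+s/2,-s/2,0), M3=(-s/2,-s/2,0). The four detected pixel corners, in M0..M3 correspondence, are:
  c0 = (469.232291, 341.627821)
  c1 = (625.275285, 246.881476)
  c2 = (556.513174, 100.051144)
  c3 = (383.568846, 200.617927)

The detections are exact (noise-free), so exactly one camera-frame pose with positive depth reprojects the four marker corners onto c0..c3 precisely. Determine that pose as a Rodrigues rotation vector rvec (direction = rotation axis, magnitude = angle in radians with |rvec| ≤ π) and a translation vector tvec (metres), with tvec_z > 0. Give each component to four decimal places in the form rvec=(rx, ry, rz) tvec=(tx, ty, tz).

rvec=(0.3491, -0.1971, -0.5486) tvec=(0.1848, 0.0011, 0.7471)

Intrinsics K: fx=818.0, fy=732.9, cx=309.0, cy=224.0
Marker side s = 0.184 m; corners in marker frame (Z=0):
  M0 = (-0.0920, +0.0920, 0)
  M1 = (+0.0920, +0.0920, 0)
  M2 = (+0.0920, -0.0920, 0)
  M3 = (-0.0920, -0.0920, 0)
Detected image corners:
  c0 = (469.232291, 341.627821) px
  c1 = (625.275285, 246.881476) px
  c2 = (556.513174, 100.051144) px
  c3 = (383.568846, 200.617927) px
Planar DLT: solve 8×8 A·h = b for H (H[2,2]=1):
  H  [+953.24933 +674.34650 +511.34269]
  H  [-503.18617 +893.88989 +225.07434]
  H  [+0.12068 +0.50177 +1.00000]
B = K⁻¹H; ‖b₁‖=1.338581, ‖b₂‖=1.338581; λ = 2/(‖b₁‖+‖b₂‖) = 0.747060, sign → tz>0 ⇒ λ=+0.747060
r₁ = λ·B[:,0] = (+0.83652,-0.54046,+0.09015); r₂ = λ·B[:,1] = (+0.47427,+0.79659,+0.37485)
r₃ = r₁×r₂ = (-0.27441,-0.27081,+0.92269); SVD([r₁ r₂ r₃]) → R = UVᵀ:
  R  [+0.83652 +0.47427 -0.27441]
  R  [-0.54046 +0.79659 -0.27081]
  R  [+0.09015 +0.37485 +0.92269]
t = (+0.18479, +0.00110, +0.74706) m
tr R = 2.555810; θ = arccos((tr R − 1)/2) = 0.679471 rad = 38.931°
axis k = ((R−Rᵀ)₃₂, (R−Rᵀ)₁₃, (R−Rᵀ)₂₁) / (2 sinθ) = (+0.513750, -0.290078, -0.807413)
rvec = θ·k = (+0.349079, -0.197100, -0.548614)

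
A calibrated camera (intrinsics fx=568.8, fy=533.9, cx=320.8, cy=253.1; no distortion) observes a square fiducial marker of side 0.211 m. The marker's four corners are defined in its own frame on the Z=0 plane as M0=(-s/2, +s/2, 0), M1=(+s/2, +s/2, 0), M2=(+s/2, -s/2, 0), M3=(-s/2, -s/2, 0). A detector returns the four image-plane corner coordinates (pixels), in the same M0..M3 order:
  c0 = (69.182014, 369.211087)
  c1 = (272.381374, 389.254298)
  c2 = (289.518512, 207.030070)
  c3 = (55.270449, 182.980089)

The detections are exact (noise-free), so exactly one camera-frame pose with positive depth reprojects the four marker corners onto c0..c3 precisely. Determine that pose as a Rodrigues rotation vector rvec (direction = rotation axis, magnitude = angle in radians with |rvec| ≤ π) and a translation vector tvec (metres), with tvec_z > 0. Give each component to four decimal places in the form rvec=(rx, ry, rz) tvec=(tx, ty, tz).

Intrinsics K: fx=568.8, fy=533.9, cx=320.8, cy=253.1
Marker side s = 0.211 m; corners in marker frame (Z=0):
  M0 = (-0.1055, +0.1055, 0)
  M1 = (+0.1055, +0.1055, 0)
  M2 = (+0.1055, -0.1055, 0)
  M3 = (-0.1055, -0.1055, 0)
Detected image corners:
  c0 = (69.182014, 369.211087) px
  c1 = (272.381374, 389.254298) px
  c2 = (289.518512, 207.030070) px
  c3 = (55.270449, 182.980089) px
Planar DLT: solve 8×8 A·h = b for H (H[2,2]=1):
  H  [+1035.25040 +107.64891 +171.79096]
  H  [+110.28544 +1066.30611 +293.68468]
  H  [+0.02255 +0.67293 +1.00000]
B = K⁻¹H; ‖b₁‖=1.818068, ‖b₂‖=1.818068; λ = 2/(‖b₁‖+‖b₂‖) = 0.550034, sign → tz>0 ⇒ λ=+0.550034
r₁ = λ·B[:,0] = (+0.99410,+0.10774,+0.01240); r₂ = λ·B[:,1] = (-0.10466,+0.92306,+0.37014)
r₃ = r₁×r₂ = (+0.02843,-0.36925,+0.92889); SVD([r₁ r₂ r₃]) → R = UVᵀ:
  R  [+0.99410 -0.10466 +0.02843]
  R  [+0.10774 +0.92306 -0.36925]
  R  [+0.01240 +0.37014 +0.92889]
t = (-0.14409, +0.04181, +0.55003) m
tr R = 2.846059; θ = arccos((tr R − 1)/2) = 0.394914 rad = 22.627°
axis k = ((R−Rᵀ)₃₂, (R−Rᵀ)₁₃, (R−Rᵀ)₂₁) / (2 sinθ) = (+0.960922, +0.020834, +0.276035)
rvec = θ·k = (+0.379481, +0.008228, +0.109010)

rvec=(0.3795, 0.0082, 0.1090) tvec=(-0.1441, 0.0418, 0.5500)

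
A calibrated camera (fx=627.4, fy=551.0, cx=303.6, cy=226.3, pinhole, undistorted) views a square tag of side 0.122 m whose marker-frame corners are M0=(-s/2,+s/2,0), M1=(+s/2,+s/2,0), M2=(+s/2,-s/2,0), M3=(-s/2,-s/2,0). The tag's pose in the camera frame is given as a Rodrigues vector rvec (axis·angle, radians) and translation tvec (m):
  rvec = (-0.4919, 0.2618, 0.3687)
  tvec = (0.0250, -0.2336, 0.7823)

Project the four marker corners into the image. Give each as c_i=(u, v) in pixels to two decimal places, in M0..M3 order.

Intrinsics K: fx=627.4, fy=551.0, cx=303.6, cy=226.3
Marker side s = 0.122 m; corners in marker frame (Z=0):
  M0 = (-0.0610, +0.0610, 0)
  M1 = (+0.0610, +0.0610, 0)
  M2 = (+0.0610, -0.0610, 0)
  M3 = (-0.0610, -0.0610, 0)
rvec = (-0.4919, 0.2618, 0.3687), |rvec| = θ = 0.66817 rad = 38.283°
Rodrigues: sinθ=0.61955, 1−cosθ=0.21504; R = I + sinθ·[k]× + (1−cosθ)·[k]×²:
    [+0.90151 -0.40390 +0.15539]
    [+0.27984 +0.81797 +0.50260]
    [-0.33011 -0.40961 +0.85044]
t = (0.0250, -0.2336, 0.7823) m
M0: Pc = R·M0+t = (-0.05463, -0.20077, +0.77745); u = 627.4·(-0.05463)/0.77745 + 303.6 = 259.5138, v = 551.0·(-0.20077)/0.77745 + 226.3 = 84.0060
M1: Pc = R·M1+t = (+0.05535, -0.16663, +0.73718); u = 627.4·(+0.05535)/0.73718 + 303.6 = 350.7109, v = 551.0·(-0.16663)/0.73718 + 226.3 = 101.7506
M2: Pc = R·M2+t = (+0.10463, -0.26643, +0.78715); u = 627.4·(+0.10463)/0.78715 + 303.6 = 386.9956, v = 551.0·(-0.26643)/0.78715 + 226.3 = 39.8035
M3: Pc = R·M3+t = (-0.00535, -0.30057, +0.82742); u = 627.4·(-0.00535)/0.82742 + 303.6 = 299.5403, v = 551.0·(-0.30057)/0.82742 + 226.3 = 26.1457

c0=(259.51, 84.01) c1=(350.71, 101.75) c2=(387.00, 39.80) c3=(299.54, 26.15)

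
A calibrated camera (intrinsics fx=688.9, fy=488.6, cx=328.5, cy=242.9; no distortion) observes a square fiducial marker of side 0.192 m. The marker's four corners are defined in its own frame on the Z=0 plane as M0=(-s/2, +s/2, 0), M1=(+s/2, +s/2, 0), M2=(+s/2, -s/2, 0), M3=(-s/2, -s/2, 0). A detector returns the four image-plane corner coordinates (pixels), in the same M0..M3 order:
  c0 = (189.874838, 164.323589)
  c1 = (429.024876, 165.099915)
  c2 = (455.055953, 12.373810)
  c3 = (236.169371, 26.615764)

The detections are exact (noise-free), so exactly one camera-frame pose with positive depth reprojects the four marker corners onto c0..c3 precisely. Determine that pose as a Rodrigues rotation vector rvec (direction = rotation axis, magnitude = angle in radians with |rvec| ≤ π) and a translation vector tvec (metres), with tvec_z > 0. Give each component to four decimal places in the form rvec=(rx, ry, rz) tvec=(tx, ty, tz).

rvec=(-0.3294, 0.3032, 0.1067) tvec=(-0.0050, -0.1736, 0.5493)

Intrinsics K: fx=688.9, fy=488.6, cx=328.5, cy=242.9
Marker side s = 0.192 m; corners in marker frame (Z=0):
  M0 = (-0.0960, +0.0960, 0)
  M1 = (+0.0960, +0.0960, 0)
  M2 = (+0.0960, -0.0960, 0)
  M3 = (-0.0960, -0.0960, 0)
Detected image corners:
  c0 = (189.874838, 164.323589) px
  c1 = (429.024876, 165.099915) px
  c2 = (455.055953, 12.373810) px
  c3 = (236.169371, 26.615764) px
Planar DLT: solve 8×8 A·h = b for H (H[2,2]=1):
  H  [+1005.24453 -371.31887 +322.28428]
  H  [-89.09053 +703.57165 +88.45248]
  H  [-0.56414 -0.54991 +1.00000]
B = K⁻¹H; ‖b₁‖=1.820602, ‖b₂‖=1.820602; λ = 2/(‖b₁‖+‖b₂‖) = 0.549269, sign → tz>0 ⇒ λ=+0.549269
r₁ = λ·B[:,0] = (+0.94925,+0.05389,-0.30986); r₂ = λ·B[:,1] = (-0.15203,+0.94109,-0.30205)
r₃ = r₁×r₂ = (+0.27533,+0.33383,+0.90153); SVD([r₁ r₂ r₃]) → R = UVᵀ:
  R  [+0.94925 -0.15203 +0.27533]
  R  [+0.05389 +0.94109 +0.33383]
  R  [-0.30986 -0.30205 +0.90153]
t = (-0.00496, -0.17363, +0.54927) m
tr R = 2.791871; θ = arccos((tr R − 1)/2) = 0.460263 rad = 26.371°
axis k = ((R−Rᵀ)₃₂, (R−Rᵀ)₁₃, (R−Rᵀ)₂₁) / (2 sinθ) = (-0.715781, +0.658733, +0.231793)
rvec = θ·k = (-0.329448, +0.303191, +0.106686)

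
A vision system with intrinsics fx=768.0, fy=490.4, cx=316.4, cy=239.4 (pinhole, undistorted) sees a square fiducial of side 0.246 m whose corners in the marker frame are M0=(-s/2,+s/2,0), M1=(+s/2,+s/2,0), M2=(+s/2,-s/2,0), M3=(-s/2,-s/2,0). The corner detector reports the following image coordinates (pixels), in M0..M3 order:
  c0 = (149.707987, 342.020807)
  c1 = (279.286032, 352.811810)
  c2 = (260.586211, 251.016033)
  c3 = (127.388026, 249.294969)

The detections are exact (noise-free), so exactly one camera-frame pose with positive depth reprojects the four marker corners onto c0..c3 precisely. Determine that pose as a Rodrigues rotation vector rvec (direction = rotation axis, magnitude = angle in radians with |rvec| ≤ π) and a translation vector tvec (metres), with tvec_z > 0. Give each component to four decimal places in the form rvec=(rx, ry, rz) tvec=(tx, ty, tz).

rvec=(0.2258, 0.4771, -0.0485) tvec=(-0.1768, 0.1450, 1.1800)

Intrinsics K: fx=768.0, fy=490.4, cx=316.4, cy=239.4
Marker side s = 0.246 m; corners in marker frame (Z=0):
  M0 = (-0.1230, +0.1230, 0)
  M1 = (+0.1230, +0.1230, 0)
  M2 = (+0.1230, -0.1230, 0)
  M3 = (-0.1230, -0.1230, 0)
Detected image corners:
  c0 = (149.707987, 342.020807) px
  c1 = (279.286032, 352.811810) px
  c2 = (260.586211, 251.016033) px
  c3 = (127.388026, 249.294969) px
Planar DLT: solve 8×8 A·h = b for H (H[2,2]=1):
  H  [+454.24572 +119.04329 +201.30719]
  H  [-90.76397 +446.14905 +299.67008]
  H  [-0.39020 +0.17292 +1.00000]
B = K⁻¹H; ‖b₁‖=0.847422, ‖b₂‖=0.847422; λ = 2/(‖b₁‖+‖b₂‖) = 1.180050, sign → tz>0 ⇒ λ=+1.180050
r₁ = λ·B[:,0] = (+0.88766,+0.00638,-0.46046); r₂ = λ·B[:,1] = (+0.09885,+0.97396,+0.20405)
r₃ = r₁×r₂ = (+0.44977,-0.22664,+0.86391); SVD([r₁ r₂ r₃]) → R = UVᵀ:
  R  [+0.88766 +0.09885 +0.44977]
  R  [+0.00638 +0.97396 -0.22664]
  R  [-0.46046 +0.20405 +0.86391]
t = (-0.17684, +0.14503, +1.18005) m
tr R = 2.725527; θ = arccos((tr R − 1)/2) = 0.530087 rad = 30.372°
axis k = ((R−Rᵀ)₃₂, (R−Rᵀ)₁₃, (R−Rᵀ)₂₁) / (2 sinθ) = (+0.425913, +0.900131, -0.091445)
rvec = θ·k = (+0.225771, +0.477147, -0.048474)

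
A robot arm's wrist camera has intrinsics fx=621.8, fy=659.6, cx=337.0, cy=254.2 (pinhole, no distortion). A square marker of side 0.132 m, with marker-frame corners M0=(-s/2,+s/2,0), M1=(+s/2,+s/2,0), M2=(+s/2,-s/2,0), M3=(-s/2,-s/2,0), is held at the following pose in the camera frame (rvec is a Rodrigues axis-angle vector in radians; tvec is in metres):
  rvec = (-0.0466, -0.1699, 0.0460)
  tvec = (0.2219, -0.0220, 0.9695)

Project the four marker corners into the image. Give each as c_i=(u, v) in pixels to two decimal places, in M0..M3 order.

Intrinsics K: fx=621.8, fy=659.6, cx=337.0, cy=254.2
Marker side s = 0.132 m; corners in marker frame (Z=0):
  M0 = (-0.0660, +0.0660, 0)
  M1 = (+0.0660, +0.0660, 0)
  M2 = (+0.0660, -0.0660, 0)
  M3 = (-0.0660, -0.0660, 0)
rvec = (-0.0466, -0.1699, 0.0460), |rvec| = θ = 0.18208 rad = 10.432°
Rodrigues: sinθ=0.18108, 1−cosθ=0.01653; R = I + sinθ·[k]× + (1−cosθ)·[k]×²:
    [+0.98455 -0.04180 -0.17003]
    [+0.04969 +0.99786 +0.04245]
    [+0.16789 -0.05024 +0.98452]
t = (0.2219, -0.0220, 0.9695) m
M0: Pc = R·M0+t = (+0.15416, +0.04058, +0.95510); u = 621.8·(+0.15416)/0.95510 + 337.0 = 437.3632, v = 659.6·(+0.04058)/0.95510 + 254.2 = 282.2242
M1: Pc = R·M1+t = (+0.28412, +0.04714, +0.97727); u = 621.8·(+0.28412)/0.97727 + 337.0 = 517.7768, v = 659.6·(+0.04714)/0.97727 + 254.2 = 286.0160
M2: Pc = R·M2+t = (+0.28964, -0.08458, +0.98390); u = 621.8·(+0.28964)/0.98390 + 337.0 = 520.0452, v = 659.6·(-0.08458)/0.98390 + 254.2 = 197.4986
M3: Pc = R·M3+t = (+0.15968, -0.09114, +0.96173); u = 621.8·(+0.15968)/0.96173 + 337.0 = 440.2384, v = 659.6·(-0.09114)/0.96173 + 254.2 = 191.6931

c0=(437.36, 282.22) c1=(517.78, 286.02) c2=(520.05, 197.50) c3=(440.24, 191.69)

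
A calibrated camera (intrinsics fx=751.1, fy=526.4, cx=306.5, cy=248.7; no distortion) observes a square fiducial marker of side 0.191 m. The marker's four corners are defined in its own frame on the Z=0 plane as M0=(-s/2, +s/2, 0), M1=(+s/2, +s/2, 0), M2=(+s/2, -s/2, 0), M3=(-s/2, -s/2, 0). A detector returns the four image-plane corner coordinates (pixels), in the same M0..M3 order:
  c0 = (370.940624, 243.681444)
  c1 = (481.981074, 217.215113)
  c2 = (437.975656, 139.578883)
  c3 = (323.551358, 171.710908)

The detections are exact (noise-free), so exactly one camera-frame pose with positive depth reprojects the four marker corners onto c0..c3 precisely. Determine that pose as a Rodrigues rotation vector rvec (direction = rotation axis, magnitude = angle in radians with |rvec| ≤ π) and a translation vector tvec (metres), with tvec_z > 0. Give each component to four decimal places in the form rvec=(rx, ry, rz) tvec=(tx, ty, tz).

rvec=(0.4054, 0.2850, -0.3897) tvec=(0.1518, -0.1223, 1.1860)

Intrinsics K: fx=751.1, fy=526.4, cx=306.5, cy=248.7
Marker side s = 0.191 m; corners in marker frame (Z=0):
  M0 = (-0.0955, +0.0955, 0)
  M1 = (+0.0955, +0.0955, 0)
  M2 = (+0.0955, -0.0955, 0)
  M3 = (-0.0955, -0.0955, 0)
Detected image corners:
  c0 = (370.940624, 243.681444) px
  c1 = (481.981074, 217.215113) px
  c2 = (437.975656, 139.578883) px
  c3 = (323.551358, 171.710908) px
Planar DLT: solve 8×8 A·h = b for H (H[2,2]=1):
  H  [+473.30748 +350.22591 +402.65462]
  H  [-208.81907 +444.19228 +194.43096]
  H  [-0.28910 +0.27434 +1.00000]
B = K⁻¹H; ‖b₁‖=0.843161, ‖b₂‖=0.843161; λ = 2/(‖b₁‖+‖b₂‖) = 1.186013, sign → tz>0 ⇒ λ=+1.186013
r₁ = λ·B[:,0] = (+0.88728,-0.30849,-0.34287); r₂ = λ·B[:,1] = (+0.42024,+0.84707,+0.32537)
r₃ = r₁×r₂ = (+0.19006,-0.43279,+0.88123); SVD([r₁ r₂ r₃]) → R = UVᵀ:
  R  [+0.88728 +0.42024 +0.19006]
  R  [-0.30849 +0.84707 -0.43279]
  R  [-0.34287 +0.32537 +0.88123]
t = (+0.15183, -0.12227, +1.18601) m
tr R = 2.615586; θ = arccos((tr R − 1)/2) = 0.630398 rad = 36.119°
axis k = ((R−Rᵀ)₃₂, (R−Rᵀ)₁₃, (R−Rᵀ)₂₁) / (2 sinθ) = (+0.643093, +0.452045, -0.618132)
rvec = θ·k = (+0.405405, +0.284968, -0.389669)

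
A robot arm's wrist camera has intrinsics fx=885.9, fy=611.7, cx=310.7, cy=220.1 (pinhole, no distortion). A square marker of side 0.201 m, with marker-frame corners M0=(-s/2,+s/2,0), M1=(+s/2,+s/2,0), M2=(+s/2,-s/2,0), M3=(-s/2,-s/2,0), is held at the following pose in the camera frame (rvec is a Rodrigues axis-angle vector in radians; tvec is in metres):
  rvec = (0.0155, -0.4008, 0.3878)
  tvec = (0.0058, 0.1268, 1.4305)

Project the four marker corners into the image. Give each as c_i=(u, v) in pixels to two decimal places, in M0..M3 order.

Intrinsics K: fx=885.9, fy=611.7, cx=310.7, cy=220.1
Marker side s = 0.201 m; corners in marker frame (Z=0):
  M0 = (-0.1005, +0.1005, 0)
  M1 = (+0.1005, +0.1005, 0)
  M2 = (+0.1005, -0.1005, 0)
  M3 = (-0.1005, -0.1005, 0)
rvec = (0.0155, -0.4008, 0.3878), |rvec| = θ = 0.55792 rad = 31.966°
Rodrigues: sinθ=0.52942, 1−cosθ=0.15164; R = I + sinθ·[k]× + (1−cosθ)·[k]×²:
    [+0.84848 -0.37102 -0.37740]
    [+0.36497 +0.92662 -0.09043]
    [+0.38326 -0.06101 +0.92162]
t = (0.0058, 0.1268, 1.4305) m
M0: Pc = R·M0+t = (-0.11676, +0.18325, +1.38585); u = 885.9·(-0.11676)/1.38585 + 310.7 = 236.0620, v = 611.7·(+0.18325)/1.38585 + 220.1 = 300.9829
M1: Pc = R·M1+t = (+0.05378, +0.25660, +1.46289); u = 885.9·(+0.05378)/1.46289 + 310.7 = 343.2711, v = 611.7·(+0.25660)/1.46289 + 220.1 = 327.3981
M2: Pc = R·M2+t = (+0.12836, +0.07035, +1.47515); u = 885.9·(+0.12836)/1.47515 + 310.7 = 387.7862, v = 611.7·(+0.07035)/1.47515 + 220.1 = 249.2736
M3: Pc = R·M3+t = (-0.04218, -0.00300, +1.39811); u = 885.9·(-0.04218)/1.39811 + 310.7 = 283.9702, v = 611.7·(-0.00300)/1.39811 + 220.1 = 218.7856

c0=(236.06, 300.98) c1=(343.27, 327.40) c2=(387.79, 249.27) c3=(283.97, 218.79)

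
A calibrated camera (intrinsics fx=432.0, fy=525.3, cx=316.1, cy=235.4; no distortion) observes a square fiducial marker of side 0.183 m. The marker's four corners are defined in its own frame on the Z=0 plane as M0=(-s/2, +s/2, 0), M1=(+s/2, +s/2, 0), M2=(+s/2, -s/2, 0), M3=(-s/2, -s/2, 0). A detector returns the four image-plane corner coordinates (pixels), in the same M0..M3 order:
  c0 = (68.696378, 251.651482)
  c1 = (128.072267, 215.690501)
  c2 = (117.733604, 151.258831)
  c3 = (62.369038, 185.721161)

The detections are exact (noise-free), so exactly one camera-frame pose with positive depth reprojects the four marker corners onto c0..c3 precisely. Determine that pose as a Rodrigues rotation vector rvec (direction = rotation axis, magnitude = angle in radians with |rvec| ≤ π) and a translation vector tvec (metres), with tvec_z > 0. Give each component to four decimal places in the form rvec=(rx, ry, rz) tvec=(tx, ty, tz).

rvec=(-0.4278, 0.1858, -0.4138) tvec=(-0.6068, -0.0793, 1.1796)

Intrinsics K: fx=432.0, fy=525.3, cx=316.1, cy=235.4
Marker side s = 0.183 m; corners in marker frame (Z=0):
  M0 = (-0.0915, +0.0915, 0)
  M1 = (+0.0915, +0.0915, 0)
  M2 = (+0.0915, -0.0915, 0)
  M3 = (-0.0915, -0.0915, 0)
Detected image corners:
  c0 = (68.696378, 251.651482) px
  c1 = (128.072267, 215.690501) px
  c2 = (117.733604, 151.258831) px
  c3 = (62.369038, 185.721161) px
Planar DLT: solve 8×8 A·h = b for H (H[2,2]=1):
  H  [+306.07061 +10.48687 +93.87975]
  H  [-207.33257 +281.56749 +200.09420]
  H  [-0.07489 -0.37120 +1.00000]
B = K⁻¹H; ‖b₁‖=0.847727, ‖b₂‖=0.847727; λ = 2/(‖b₁‖+‖b₂‖) = 1.179625, sign → tz>0 ⇒ λ=+1.179625
r₁ = λ·B[:,0] = (+0.90040,-0.42600,-0.08834); r₂ = λ·B[:,1] = (+0.34903,+0.82852,-0.43788)
r₃ = r₁×r₂ = (+0.25973,+0.36343,+0.89469); SVD([r₁ r₂ r₃]) → R = UVᵀ:
  R  [+0.90040 +0.34903 +0.25973]
  R  [-0.42600 +0.82852 +0.36343]
  R  [-0.08834 -0.43788 +0.89469]
t = (-0.60680, -0.07928, +1.17962) m
tr R = 2.623600; θ = arccos((tr R − 1)/2) = 0.623568 rad = 35.728°
axis k = ((R−Rᵀ)₃₂, (R−Rᵀ)₁₃, (R−Rᵀ)₂₁) / (2 sinθ) = (-0.686124, +0.298033, -0.663634)
rvec = θ·k = (-0.427845, +0.185844, -0.413821)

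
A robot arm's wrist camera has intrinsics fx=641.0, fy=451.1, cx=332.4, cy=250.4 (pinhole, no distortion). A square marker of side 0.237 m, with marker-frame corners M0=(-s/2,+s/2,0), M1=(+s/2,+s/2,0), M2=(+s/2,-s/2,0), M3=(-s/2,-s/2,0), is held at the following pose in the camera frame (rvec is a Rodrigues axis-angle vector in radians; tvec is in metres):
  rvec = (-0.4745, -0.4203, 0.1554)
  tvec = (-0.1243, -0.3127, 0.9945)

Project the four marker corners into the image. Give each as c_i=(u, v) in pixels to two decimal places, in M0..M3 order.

Intrinsics K: fx=641.0, fy=451.1, cx=332.4, cy=250.4
Marker side s = 0.237 m; corners in marker frame (Z=0):
  M0 = (-0.1185, +0.1185, 0)
  M1 = (+0.1185, +0.1185, 0)
  M2 = (+0.1185, -0.1185, 0)
  M3 = (-0.1185, -0.1185, 0)
rvec = (-0.4745, -0.4203, 0.1554), |rvec| = θ = 0.65265 rad = 37.394°
Rodrigues: sinθ=0.60729, 1−cosθ=0.20552; R = I + sinθ·[k]× + (1−cosθ)·[k]×²:
    [+0.90311 -0.04837 -0.42667]
    [+0.24083 +0.87971 +0.41001]
    [+0.35551 -0.47304 +0.80613]
t = (-0.1243, -0.3127, 0.9945) m
M0: Pc = R·M0+t = (-0.23705, -0.23699, +0.89632); u = 641.0·(-0.23705)/0.89632 + 332.4 = 162.8731, v = 451.1·(-0.23699)/0.89632 + 250.4 = 131.1262
M1: Pc = R·M1+t = (-0.02301, -0.17992, +0.98057); u = 641.0·(-0.02301)/0.98057 + 332.4 = 317.3561, v = 451.1·(-0.17992)/0.98057 + 250.4 = 167.6319
M2: Pc = R·M2+t = (-0.01155, -0.38841, +1.09268); u = 641.0·(-0.01155)/1.09268 + 332.4 = 325.6251, v = 451.1·(-0.38841)/1.09268 + 250.4 = 90.0509
M3: Pc = R·M3+t = (-0.22559, -0.44548, +1.00843); u = 641.0·(-0.22559)/1.00843 + 332.4 = 189.0074, v = 451.1·(-0.44548)/1.00843 + 250.4 = 51.1215

c0=(162.87, 131.13) c1=(317.36, 167.63) c2=(325.63, 90.05) c3=(189.01, 51.12)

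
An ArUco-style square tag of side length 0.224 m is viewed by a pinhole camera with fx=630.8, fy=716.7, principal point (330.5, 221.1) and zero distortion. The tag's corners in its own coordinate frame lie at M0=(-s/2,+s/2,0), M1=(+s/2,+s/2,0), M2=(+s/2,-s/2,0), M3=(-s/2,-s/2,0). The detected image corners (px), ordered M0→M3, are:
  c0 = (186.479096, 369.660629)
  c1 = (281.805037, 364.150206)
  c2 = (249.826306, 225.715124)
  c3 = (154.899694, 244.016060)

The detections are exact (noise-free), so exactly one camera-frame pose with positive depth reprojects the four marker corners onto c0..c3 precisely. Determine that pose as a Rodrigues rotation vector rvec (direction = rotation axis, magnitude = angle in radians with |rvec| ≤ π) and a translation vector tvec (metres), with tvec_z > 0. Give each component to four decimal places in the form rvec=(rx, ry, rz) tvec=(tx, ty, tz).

rvec=(0.1985, 0.4929, -0.1970) tvec=(-0.2089, 0.1303, 1.1532)

Intrinsics K: fx=630.8, fy=716.7, cx=330.5, cy=221.1
Marker side s = 0.224 m; corners in marker frame (Z=0):
  M0 = (-0.1120, +0.1120, 0)
  M1 = (+0.1120, +0.1120, 0)
  M2 = (+0.1120, -0.1120, 0)
  M3 = (-0.1120, -0.1120, 0)
Detected image corners:
  c0 = (186.479096, 369.660629) px
  c1 = (281.805037, 364.150206) px
  c2 = (249.826306, 225.715124) px
  c3 = (154.899694, 244.016060) px
Planar DLT: solve 8×8 A·h = b for H (H[2,2]=1):
  H  [+332.70185 +168.46697 +216.22468]
  H  [-179.56646 +624.83964 +302.06897]
  H  [-0.42144 +0.12205 +1.00000]
B = K⁻¹H; ‖b₁‖=0.867182, ‖b₂‖=0.867182; λ = 2/(‖b₁‖+‖b₂‖) = 1.153161, sign → tz>0 ⇒ λ=+1.153161
r₁ = λ·B[:,0] = (+0.86284,-0.13899,-0.48599); r₂ = λ·B[:,1] = (+0.23423,+0.96194,+0.14075)
r₃ = r₁×r₂ = (+0.44793,-0.23528,+0.86256); SVD([r₁ r₂ r₃]) → R = UVᵀ:
  R  [+0.86284 +0.23423 +0.44793]
  R  [-0.13899 +0.96194 -0.23528]
  R  [-0.48599 +0.14075 +0.86256]
t = (-0.20891, +0.13028, +1.15316) m
tr R = 2.687334; θ = arccos((tr R − 1)/2) = 0.566719 rad = 32.471°
axis k = ((R−Rᵀ)₃₂, (R−Rᵀ)₁₃, (R−Rᵀ)₂₁) / (2 sinθ) = (+0.350200, +0.869792, -0.347594)
rvec = θ·k = (+0.198465, +0.492928, -0.196988)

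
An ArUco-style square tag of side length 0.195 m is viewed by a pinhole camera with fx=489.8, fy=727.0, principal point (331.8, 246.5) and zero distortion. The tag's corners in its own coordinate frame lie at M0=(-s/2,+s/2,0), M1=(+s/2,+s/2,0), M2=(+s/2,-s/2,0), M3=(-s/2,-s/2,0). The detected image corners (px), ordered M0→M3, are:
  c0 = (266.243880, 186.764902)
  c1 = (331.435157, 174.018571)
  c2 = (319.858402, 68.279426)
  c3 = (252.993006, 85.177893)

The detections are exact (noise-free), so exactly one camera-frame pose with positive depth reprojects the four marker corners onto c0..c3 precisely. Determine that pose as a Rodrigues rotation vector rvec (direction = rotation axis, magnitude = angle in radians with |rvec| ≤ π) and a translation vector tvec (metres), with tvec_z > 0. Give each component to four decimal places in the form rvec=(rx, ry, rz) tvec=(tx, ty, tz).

Intrinsics K: fx=489.8, fy=727.0, cx=331.8, cy=246.5
Marker side s = 0.195 m; corners in marker frame (Z=0):
  M0 = (-0.0975, +0.0975, 0)
  M1 = (+0.0975, +0.0975, 0)
  M2 = (+0.0975, -0.0975, 0)
  M3 = (-0.0975, -0.0975, 0)
Detected image corners:
  c0 = (266.243880, 186.764902) px
  c1 = (331.435157, 174.018571) px
  c2 = (319.858402, 68.279426) px
  c3 = (252.993006, 85.177893) px
Planar DLT: solve 8×8 A·h = b for H (H[2,2]=1):
  H  [+285.30130 +111.79472 +292.14641]
  H  [-99.22998 +552.52965 +129.52158]
  H  [-0.18192 +0.16423 +1.00000]
B = K⁻¹H; ‖b₁‖=0.732625, ‖b₂‖=0.732625; λ = 2/(‖b₁‖+‖b₂‖) = 1.364955, sign → tz>0 ⇒ λ=+1.364955
r₁ = λ·B[:,0] = (+0.96328,-0.10211,-0.24832); r₂ = λ·B[:,1] = (+0.15969,+0.96138,+0.22416)
r₃ = r₁×r₂ = (+0.21584,-0.25559,+0.94239); SVD([r₁ r₂ r₃]) → R = UVᵀ:
  R  [+0.96328 +0.15969 +0.21584]
  R  [-0.10211 +0.96138 -0.25559]
  R  [-0.24832 +0.22416 +0.94239]
t = (-0.11051, -0.21963, +1.36496) m
tr R = 2.867046; θ = arccos((tr R − 1)/2) = 0.366680 rad = 21.009°
axis k = ((R−Rᵀ)₃₂, (R−Rᵀ)₁₃, (R−Rᵀ)₂₁) / (2 sinθ) = (+0.669071, +0.647327, -0.365120)
rvec = θ·k = (+0.245334, +0.237361, -0.133882)

rvec=(0.2453, 0.2374, -0.1339) tvec=(-0.1105, -0.2196, 1.3650)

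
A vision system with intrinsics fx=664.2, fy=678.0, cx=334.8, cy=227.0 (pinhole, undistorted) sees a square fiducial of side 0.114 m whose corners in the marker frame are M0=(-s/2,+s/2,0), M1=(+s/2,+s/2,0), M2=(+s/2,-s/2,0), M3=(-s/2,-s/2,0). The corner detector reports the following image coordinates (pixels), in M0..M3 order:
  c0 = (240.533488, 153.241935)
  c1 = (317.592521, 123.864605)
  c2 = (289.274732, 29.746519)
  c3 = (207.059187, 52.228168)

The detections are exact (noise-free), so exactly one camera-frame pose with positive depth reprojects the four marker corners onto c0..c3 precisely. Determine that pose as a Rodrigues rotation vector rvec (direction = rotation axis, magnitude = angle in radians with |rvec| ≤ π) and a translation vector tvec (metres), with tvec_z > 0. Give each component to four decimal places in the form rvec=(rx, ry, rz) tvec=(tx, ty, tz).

rvec=(0.1348, -0.6171, -0.3609) tvec=(-0.0808, -0.1563, 0.7739)

Intrinsics K: fx=664.2, fy=678.0, cx=334.8, cy=227.0
Marker side s = 0.114 m; corners in marker frame (Z=0):
  M0 = (-0.0570, +0.0570, 0)
  M1 = (+0.0570, +0.0570, 0)
  M2 = (+0.0570, -0.0570, 0)
  M3 = (-0.0570, -0.0570, 0)
Detected image corners:
  c0 = (240.533488, 153.241935) px
  c1 = (317.592521, 123.864605) px
  c2 = (289.274732, 29.746519) px
  c3 = (207.059187, 52.228168) px
Planar DLT: solve 8×8 A·h = b for H (H[2,2]=1):
  H  [+882.42183 +348.37114 +265.46256]
  H  [-165.22591 +881.28499 +90.07928]
  H  [+0.69887 +0.29685 +1.00000]
B = K⁻¹H; ‖b₁‖=1.292171, ‖b₂‖=1.292171; λ = 2/(‖b₁‖+‖b₂‖) = 0.773891, sign → tz>0 ⇒ λ=+0.773891
r₁ = λ·B[:,0] = (+0.75553,-0.36967,+0.54085); r₂ = λ·B[:,1] = (+0.29011,+0.92901,+0.22973)
r₃ = r₁×r₂ = (-0.58738,-0.01667,+0.80914); SVD([r₁ r₂ r₃]) → R = UVᵀ:
  R  [+0.75553 +0.29011 -0.58738]
  R  [-0.36967 +0.92901 -0.01667]
  R  [+0.54085 +0.22973 +0.80914]
t = (-0.08079, -0.15629, +0.77389) m
tr R = 2.493683; θ = arccos((tr R − 1)/2) = 0.727497 rad = 41.683°
axis k = ((R−Rᵀ)₃₂, (R−Rᵀ)₁₃, (R−Rᵀ)₂₁) / (2 sinθ) = (+0.185259, -0.848287, -0.496073)
rvec = θ·k = (+0.134775, -0.617126, -0.360892)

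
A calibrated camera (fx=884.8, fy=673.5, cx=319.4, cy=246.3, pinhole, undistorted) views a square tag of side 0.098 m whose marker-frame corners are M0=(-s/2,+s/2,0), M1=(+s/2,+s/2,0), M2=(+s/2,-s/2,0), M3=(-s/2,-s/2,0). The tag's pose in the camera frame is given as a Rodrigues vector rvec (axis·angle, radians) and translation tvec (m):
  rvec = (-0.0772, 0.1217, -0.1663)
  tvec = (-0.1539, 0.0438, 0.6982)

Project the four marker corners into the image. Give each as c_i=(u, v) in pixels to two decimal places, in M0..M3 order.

c0=(74.02, 342.86) c1=(193.33, 328.16) c2=(174.92, 234.03) c3=(57.33, 250.04)

Intrinsics K: fx=884.8, fy=673.5, cx=319.4, cy=246.3
Marker side s = 0.098 m; corners in marker frame (Z=0):
  M0 = (-0.0490, +0.0490, 0)
  M1 = (+0.0490, +0.0490, 0)
  M2 = (+0.0490, -0.0490, 0)
  M3 = (-0.0490, -0.0490, 0)
rvec = (-0.0772, 0.1217, -0.1663), |rvec| = θ = 0.22006 rad = 12.609°
Rodrigues: sinθ=0.21829, 1−cosθ=0.02412; R = I + sinθ·[k]× + (1−cosθ)·[k]×²:
    [+0.97885 +0.16028 +0.12711]
    [-0.16964 +0.98326 +0.06650]
    [-0.11433 -0.08666 +0.98966]
t = (-0.1539, 0.0438, 0.6982) m
M0: Pc = R·M0+t = (-0.19401, +0.10029, +0.69956); u = 884.8·(-0.19401)/0.69956 + 319.4 = 74.0157, v = 673.5·(+0.10029)/0.69956 + 246.3 = 342.8566
M1: Pc = R·M1+t = (-0.09808, +0.08367, +0.68835); u = 884.8·(-0.09808)/0.68835 + 319.4 = 193.3259, v = 673.5·(+0.08367)/0.68835 + 246.3 = 328.1622
M2: Pc = R·M2+t = (-0.11379, -0.01269, +0.69684); u = 884.8·(-0.11379)/0.69684 + 319.4 = 174.9180, v = 673.5·(-0.01269)/0.69684 + 246.3 = 234.0331
M3: Pc = R·M3+t = (-0.20972, +0.00393, +0.70805); u = 884.8·(-0.20972)/0.70805 + 319.4 = 57.3301, v = 673.5·(+0.00393)/0.70805 + 246.3 = 250.0407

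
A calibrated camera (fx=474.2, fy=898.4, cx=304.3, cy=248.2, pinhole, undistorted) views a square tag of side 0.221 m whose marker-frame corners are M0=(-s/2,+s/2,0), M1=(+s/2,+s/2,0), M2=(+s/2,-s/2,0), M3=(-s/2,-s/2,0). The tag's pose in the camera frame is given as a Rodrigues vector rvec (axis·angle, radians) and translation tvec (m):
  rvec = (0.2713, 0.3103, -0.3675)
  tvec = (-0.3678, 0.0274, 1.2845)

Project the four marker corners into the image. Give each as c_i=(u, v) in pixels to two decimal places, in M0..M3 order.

Intrinsics K: fx=474.2, fy=898.4, cx=304.3, cy=248.2
Marker side s = 0.221 m; corners in marker frame (Z=0):
  M0 = (-0.1105, +0.1105, 0)
  M1 = (+0.1105, +0.1105, 0)
  M2 = (+0.1105, -0.1105, 0)
  M3 = (-0.1105, -0.1105, 0)
rvec = (0.2713, 0.3103, -0.3675), |rvec| = θ = 0.55222 rad = 31.640°
Rodrigues: sinθ=0.52458, 1−cosθ=0.14864; R = I + sinθ·[k]× + (1−cosθ)·[k]×²:
    [+0.88724 +0.39014 +0.24617]
    [-0.30807 +0.89829 -0.31330]
    [-0.34337 +0.20214 +0.91719]
t = (-0.3678, 0.0274, 1.2845) m
M0: Pc = R·M0+t = (-0.42273, +0.16070, +1.34478); u = 474.2·(-0.42273)/1.34478 + 304.3 = 155.2357, v = 898.4·(+0.16070)/1.34478 + 248.2 = 355.5604
M1: Pc = R·M1+t = (-0.22665, +0.09262, +1.26889); u = 474.2·(-0.22665)/1.26889 + 304.3 = 219.5984, v = 898.4·(+0.09262)/1.26889 + 248.2 = 313.7764
M2: Pc = R·M2+t = (-0.31287, -0.10590, +1.22422); u = 474.2·(-0.31287)/1.22422 + 304.3 = 183.1103, v = 898.4·(-0.10590)/1.22422 + 248.2 = 170.4824
M3: Pc = R·M3+t = (-0.50895, -0.03782, +1.30011); u = 474.2·(-0.50895)/1.30011 + 304.3 = 118.6658, v = 898.4·(-0.03782)/1.30011 + 248.2 = 222.0658

c0=(155.24, 355.56) c1=(219.60, 313.78) c2=(183.11, 170.48) c3=(118.67, 222.07)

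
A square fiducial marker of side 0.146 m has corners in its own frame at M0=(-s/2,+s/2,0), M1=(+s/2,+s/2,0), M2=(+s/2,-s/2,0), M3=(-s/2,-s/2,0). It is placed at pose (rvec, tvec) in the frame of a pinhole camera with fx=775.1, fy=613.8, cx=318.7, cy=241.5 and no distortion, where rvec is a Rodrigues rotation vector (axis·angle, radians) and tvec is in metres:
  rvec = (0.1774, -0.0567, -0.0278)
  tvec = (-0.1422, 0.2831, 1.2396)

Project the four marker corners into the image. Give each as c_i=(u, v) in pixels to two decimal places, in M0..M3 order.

c0=(186.22, 417.15) c1=(276.94, 413.72) c2=(273.98, 345.69) c3=(181.33, 348.75)

Intrinsics K: fx=775.1, fy=613.8, cx=318.7, cy=241.5
Marker side s = 0.146 m; corners in marker frame (Z=0):
  M0 = (-0.0730, +0.0730, 0)
  M1 = (+0.0730, +0.0730, 0)
  M2 = (+0.0730, -0.0730, 0)
  M3 = (-0.0730, -0.0730, 0)
rvec = (0.1774, -0.0567, -0.0278), |rvec| = θ = 0.18830 rad = 10.789°
Rodrigues: sinθ=0.18719, 1−cosθ=0.01768; R = I + sinθ·[k]× + (1−cosθ)·[k]×²:
    [+0.99801 +0.02262 -0.05882]
    [-0.03265 +0.98393 -0.17557]
    [+0.05391 +0.17714 +0.98271]
t = (-0.1422, 0.2831, 1.2396) m
M0: Pc = R·M0+t = (-0.21340, +0.35731, +1.24860); u = 775.1·(-0.21340)/1.24860 + 318.7 = 186.2240, v = 613.8·(+0.35731)/1.24860 + 241.5 = 417.1508
M1: Pc = R·M1+t = (-0.06769, +0.35254, +1.25647); u = 775.1·(-0.06769)/1.25647 + 318.7 = 276.9405, v = 613.8·(+0.35254)/1.25647 + 241.5 = 413.7218
M2: Pc = R·M2+t = (-0.07100, +0.20889, +1.23060); u = 775.1·(-0.07100)/1.23060 + 318.7 = 273.9826, v = 613.8·(+0.20889)/1.23060 + 241.5 = 345.6900
M3: Pc = R·M3+t = (-0.21671, +0.21366, +1.22273); u = 775.1·(-0.21671)/1.22273 + 318.7 = 181.3283, v = 613.8·(+0.21366)/1.22273 + 241.5 = 348.7536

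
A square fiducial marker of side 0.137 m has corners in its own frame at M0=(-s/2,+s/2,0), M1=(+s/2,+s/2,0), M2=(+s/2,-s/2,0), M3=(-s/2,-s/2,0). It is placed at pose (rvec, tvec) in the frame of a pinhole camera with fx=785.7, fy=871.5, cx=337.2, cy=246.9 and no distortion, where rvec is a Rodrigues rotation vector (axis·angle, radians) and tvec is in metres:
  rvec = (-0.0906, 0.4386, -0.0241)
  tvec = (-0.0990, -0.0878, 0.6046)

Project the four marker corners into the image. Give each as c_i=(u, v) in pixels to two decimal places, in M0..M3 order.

Intrinsics K: fx=785.7, fy=871.5, cx=337.2, cy=246.9
Marker side s = 0.137 m; corners in marker frame (Z=0):
  M0 = (-0.0685, +0.0685, 0)
  M1 = (+0.0685, +0.0685, 0)
  M2 = (+0.0685, -0.0685, 0)
  M3 = (-0.0685, -0.0685, 0)
rvec = (-0.0906, 0.4386, -0.0241), |rvec| = θ = 0.44851 rad = 25.698°
Rodrigues: sinθ=0.43362, 1−cosθ=0.09890; R = I + sinθ·[k]× + (1−cosθ)·[k]×²:
    [+0.90513 +0.00376 +0.42512]
    [-0.04284 +0.99568 +0.08240]
    [-0.42297 -0.09279 +0.90138]
t = (-0.0990, -0.0878, 0.6046) m
M0: Pc = R·M0+t = (-0.16074, -0.01666, +0.62722); u = 785.7·(-0.16074)/0.62722 + 337.2 = 135.8402, v = 871.5·(-0.01666)/0.62722 + 246.9 = 223.7492
M1: Pc = R·M1+t = (-0.03674, -0.02253, +0.56927); u = 785.7·(-0.03674)/0.56927 + 337.2 = 286.4908, v = 871.5·(-0.02253)/0.56927 + 246.9 = 212.4080
M2: Pc = R·M2+t = (-0.03726, -0.15894, +0.58198); u = 785.7·(-0.03726)/0.58198 + 337.2 = 286.9026, v = 871.5·(-0.15894)/0.58198 + 246.9 = 8.8950
M3: Pc = R·M3+t = (-0.16126, -0.15307, +0.63993); u = 785.7·(-0.16126)/0.63993 + 337.2 = 139.2073, v = 871.5·(-0.15307)/0.63993 + 246.9 = 38.4393

c0=(135.84, 223.75) c1=(286.49, 212.41) c2=(286.90, 8.90) c3=(139.21, 38.44)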